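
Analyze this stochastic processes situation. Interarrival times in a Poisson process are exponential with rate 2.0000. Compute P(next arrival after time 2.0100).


P(X > t) = exp(-lambda * t)
= exp(-2.0000 * 2.0100)
= exp(-4.0200) = 0.0180

0.0180


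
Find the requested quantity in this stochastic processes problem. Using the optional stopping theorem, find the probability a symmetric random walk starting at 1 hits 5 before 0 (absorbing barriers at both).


By optional stopping theorem: E(M at tau) = M(0) = 1
P(hit 5)*5 + P(hit 0)*0 = 1
P(hit 5) = (1 - 0)/(5 - 0) = 1/5 = 0.2000

0.2000


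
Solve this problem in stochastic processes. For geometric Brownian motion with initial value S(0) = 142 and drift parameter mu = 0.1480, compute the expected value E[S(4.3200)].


E[S(t)] = S(0) * exp(mu * t)
= 142 * exp(0.1480 * 4.3200)
= 142 * 1.8953
= 269.1280

269.1280


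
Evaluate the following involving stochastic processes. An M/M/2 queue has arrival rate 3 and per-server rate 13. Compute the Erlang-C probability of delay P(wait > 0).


a = lambda/mu = 0.2308
rho = a/c = 0.1154
Erlang-C formula applied:
C(c,a) = 0.0239

0.0239


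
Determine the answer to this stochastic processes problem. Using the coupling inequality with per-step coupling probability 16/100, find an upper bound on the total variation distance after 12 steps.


TV distance bound <= (1-delta)^n
= (1 - 0.1600)^12
= 0.8400^12
= 0.1234

0.1234


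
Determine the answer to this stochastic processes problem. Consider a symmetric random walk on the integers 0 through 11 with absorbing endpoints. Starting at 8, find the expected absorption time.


For symmetric RW on 0,...,N with absorbing barriers, E(i) = i*(N-i)
E(8) = 8 * 3 = 24

24


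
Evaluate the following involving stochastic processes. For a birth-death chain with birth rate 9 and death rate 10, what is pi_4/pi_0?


For birth-death process, pi_n/pi_0 = (lambda/mu)^n
= (9/10)^4
= 0.6561

0.6561


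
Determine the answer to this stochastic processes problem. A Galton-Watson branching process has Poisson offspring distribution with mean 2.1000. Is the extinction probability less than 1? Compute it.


Since mu = 2.1000 > 1, extinction prob q < 1.
Solve s = exp(mu*(s-1)) iteratively.
q = 0.1779

0.1779


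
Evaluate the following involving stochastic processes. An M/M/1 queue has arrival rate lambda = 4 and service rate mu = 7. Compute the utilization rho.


rho = lambda/mu
= 4/7
= 0.5714

0.5714


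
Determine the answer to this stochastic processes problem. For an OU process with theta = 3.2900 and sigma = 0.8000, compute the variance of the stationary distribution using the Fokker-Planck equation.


Stationary variance = sigma^2 / (2*theta)
= 0.8000^2 / (2*3.2900)
= 0.6400 / 6.5800
= 0.0973

0.0973


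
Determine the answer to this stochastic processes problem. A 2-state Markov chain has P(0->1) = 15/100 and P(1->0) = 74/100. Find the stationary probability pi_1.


Stationary distribution: pi_0 = p10/(p01+p10), pi_1 = p01/(p01+p10)
p01 = 0.1500, p10 = 0.7400
pi_1 = 0.1685

0.1685


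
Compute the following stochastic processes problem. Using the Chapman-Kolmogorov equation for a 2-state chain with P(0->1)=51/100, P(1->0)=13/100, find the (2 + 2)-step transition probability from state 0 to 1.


P^4 = P^2 * P^2
Computing via matrix multiplication of the transition matrix.
Entry (0,1) of P^4 = 0.7835

0.7835


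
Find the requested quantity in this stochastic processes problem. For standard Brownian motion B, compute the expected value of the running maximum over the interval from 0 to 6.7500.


E(max B(s)) = sqrt(2t/pi)
= sqrt(2*6.7500/pi)
= sqrt(4.2972)
= 2.0730

2.0730


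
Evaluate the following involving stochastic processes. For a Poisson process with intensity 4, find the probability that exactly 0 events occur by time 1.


P(N(t)=k) = (lambda*t)^k * exp(-lambda*t) / k!
lambda*t = 4
= 4^0 * exp(-4) / 0!
= 1 * 0.0183 / 1
= 0.0183

0.0183


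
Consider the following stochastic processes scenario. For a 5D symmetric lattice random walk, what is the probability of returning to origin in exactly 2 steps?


P(return in 2 steps) = P(reverse first step) = 1/(2d)
= 1/10
= 0.1000

0.1000


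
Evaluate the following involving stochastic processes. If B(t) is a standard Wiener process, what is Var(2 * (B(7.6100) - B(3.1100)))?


Var(alpha*(B(t)-B(s))) = alpha^2 * (t-s)
= 2^2 * (7.6100 - 3.1100)
= 4 * 4.5000
= 18.0000

18.0000


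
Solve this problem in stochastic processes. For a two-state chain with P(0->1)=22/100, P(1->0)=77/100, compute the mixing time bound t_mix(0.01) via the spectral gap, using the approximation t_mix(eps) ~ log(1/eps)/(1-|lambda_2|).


lambda_2 = |1 - p01 - p10| = |1 - 0.2200 - 0.7700| = 0.0100
t_mix ~ log(1/eps)/(1 - |lambda_2|)
= log(100)/(1 - 0.0100) = 4.6052/0.9900
= 4.6517

4.6517


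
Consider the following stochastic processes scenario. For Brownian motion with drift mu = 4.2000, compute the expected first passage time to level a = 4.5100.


Expected first passage time = a/mu
= 4.5100/4.2000
= 1.0738

1.0738


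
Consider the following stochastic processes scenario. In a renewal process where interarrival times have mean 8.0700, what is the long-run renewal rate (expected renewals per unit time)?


Long-run renewal rate = 1/E(X)
= 1/8.0700
= 0.1239

0.1239


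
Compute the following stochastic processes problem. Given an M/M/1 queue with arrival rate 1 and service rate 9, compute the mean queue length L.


rho = 1/9 = 0.1111
L = rho/(1-rho)
= 0.1111/0.8889
= 0.1250

0.1250


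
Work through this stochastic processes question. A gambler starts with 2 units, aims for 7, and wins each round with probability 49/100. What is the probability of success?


Gambler's ruin formula:
r = q/p = 0.5100/0.4900 = 1.0408
P(win) = (1 - r^i)/(1 - r^N)
= (1 - 1.0408^2)/(1 - 1.0408^7)
= 0.2577

0.2577


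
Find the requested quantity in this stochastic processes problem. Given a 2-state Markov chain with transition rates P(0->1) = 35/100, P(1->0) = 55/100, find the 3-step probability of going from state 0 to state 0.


Computing P^3 by matrix multiplication.
P = [[0.6500, 0.3500], [0.5500, 0.4500]]
After raising P to the power 3:
P^3(0,0) = 0.6115

0.6115


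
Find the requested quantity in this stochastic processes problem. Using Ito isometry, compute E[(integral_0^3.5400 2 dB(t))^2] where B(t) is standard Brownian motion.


By Ito isometry: E[(int f dB)^2] = int f^2 dt
= 2^2 * 3.5400
= 4 * 3.5400 = 14.1600

14.1600


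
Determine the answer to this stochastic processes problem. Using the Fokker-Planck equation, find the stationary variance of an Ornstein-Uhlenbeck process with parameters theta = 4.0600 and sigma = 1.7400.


Stationary variance = sigma^2 / (2*theta)
= 1.7400^2 / (2*4.0600)
= 3.0276 / 8.1200
= 0.3729

0.3729


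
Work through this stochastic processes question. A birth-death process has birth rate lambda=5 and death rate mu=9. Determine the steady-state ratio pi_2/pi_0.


For birth-death process, pi_n/pi_0 = (lambda/mu)^n
= (5/9)^2
= 0.3086

0.3086


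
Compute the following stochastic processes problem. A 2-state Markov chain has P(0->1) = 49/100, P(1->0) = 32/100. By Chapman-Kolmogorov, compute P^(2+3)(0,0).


P^5 = P^2 * P^3
Computing via matrix multiplication of the transition matrix.
Entry (0,0) of P^5 = 0.3952

0.3952


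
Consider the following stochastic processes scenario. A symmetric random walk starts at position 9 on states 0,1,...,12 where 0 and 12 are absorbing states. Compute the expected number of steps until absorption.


For symmetric RW on 0,...,N with absorbing barriers, E(i) = i*(N-i)
E(9) = 9 * 3 = 27

27


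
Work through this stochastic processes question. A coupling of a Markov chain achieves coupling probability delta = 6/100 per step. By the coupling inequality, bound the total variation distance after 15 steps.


TV distance bound <= (1-delta)^n
= (1 - 0.0600)^15
= 0.9400^15
= 0.3953

0.3953


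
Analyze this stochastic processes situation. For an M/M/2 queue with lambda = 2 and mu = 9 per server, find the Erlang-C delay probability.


a = lambda/mu = 0.2222
rho = a/c = 0.1111
Erlang-C formula applied:
C(c,a) = 0.0222

0.0222


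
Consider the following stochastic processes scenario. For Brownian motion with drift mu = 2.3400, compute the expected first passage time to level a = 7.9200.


Expected first passage time = a/mu
= 7.9200/2.3400
= 3.3846

3.3846


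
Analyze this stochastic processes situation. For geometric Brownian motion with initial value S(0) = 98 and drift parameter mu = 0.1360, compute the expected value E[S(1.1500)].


E[S(t)] = S(0) * exp(mu * t)
= 98 * exp(0.1360 * 1.1500)
= 98 * 1.1693
= 114.5908

114.5908


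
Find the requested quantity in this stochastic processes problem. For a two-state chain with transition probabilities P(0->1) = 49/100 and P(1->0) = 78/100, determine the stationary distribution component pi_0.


Stationary distribution: pi_0 = p10/(p01+p10), pi_1 = p01/(p01+p10)
p01 = 0.4900, p10 = 0.7800
pi_0 = 0.6142

0.6142


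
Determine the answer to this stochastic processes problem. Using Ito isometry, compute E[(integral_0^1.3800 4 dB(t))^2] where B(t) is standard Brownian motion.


By Ito isometry: E[(int f dB)^2] = int f^2 dt
= 4^2 * 1.3800
= 16 * 1.3800 = 22.0800

22.0800


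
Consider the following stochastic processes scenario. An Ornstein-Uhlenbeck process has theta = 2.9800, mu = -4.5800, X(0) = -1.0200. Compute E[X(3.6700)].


E[X(t)] = mu + (X(0) - mu)*exp(-theta*t)
= -4.5800 + (-1.0200 - -4.5800)*exp(-2.9800*3.6700)
= -4.5800 + 3.5600 * 1.7795e-05
= -4.5799

-4.5799


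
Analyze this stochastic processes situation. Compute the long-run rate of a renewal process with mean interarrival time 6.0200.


Long-run renewal rate = 1/E(X)
= 1/6.0200
= 0.1661

0.1661


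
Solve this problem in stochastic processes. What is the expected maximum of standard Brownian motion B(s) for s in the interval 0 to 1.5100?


E(max B(s)) = sqrt(2t/pi)
= sqrt(2*1.5100/pi)
= sqrt(0.9613)
= 0.9805

0.9805


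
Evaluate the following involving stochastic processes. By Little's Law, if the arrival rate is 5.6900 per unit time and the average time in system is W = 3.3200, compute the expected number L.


Little's Law: L = lambda * W
= 5.6900 * 3.3200
= 18.8908

18.8908


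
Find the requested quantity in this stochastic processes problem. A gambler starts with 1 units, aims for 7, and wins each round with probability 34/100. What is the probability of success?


Gambler's ruin formula:
r = q/p = 0.6600/0.3400 = 1.9412
P(win) = (1 - r^i)/(1 - r^N)
= (1 - 1.9412^1)/(1 - 1.9412^7)
= 0.0091

0.0091


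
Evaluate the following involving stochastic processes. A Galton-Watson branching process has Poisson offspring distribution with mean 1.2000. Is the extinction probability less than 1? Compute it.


Since mu = 1.2000 > 1, extinction prob q < 1.
Solve s = exp(mu*(s-1)) iteratively.
q = 0.6863

0.6863


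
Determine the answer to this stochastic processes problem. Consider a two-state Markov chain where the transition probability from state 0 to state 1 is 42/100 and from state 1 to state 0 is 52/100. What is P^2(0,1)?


Computing P^2 by matrix multiplication.
P = [[0.5800, 0.4200], [0.5200, 0.4800]]
After raising P to the power 2:
P^2(0,1) = 0.4452

0.4452


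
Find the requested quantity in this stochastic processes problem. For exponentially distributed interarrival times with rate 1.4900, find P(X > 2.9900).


P(X > t) = exp(-lambda * t)
= exp(-1.4900 * 2.9900)
= exp(-4.4551) = 0.0116

0.0116


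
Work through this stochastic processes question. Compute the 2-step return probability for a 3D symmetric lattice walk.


P(return in 2 steps) = P(reverse first step) = 1/(2d)
= 1/6
= 0.1667

0.1667


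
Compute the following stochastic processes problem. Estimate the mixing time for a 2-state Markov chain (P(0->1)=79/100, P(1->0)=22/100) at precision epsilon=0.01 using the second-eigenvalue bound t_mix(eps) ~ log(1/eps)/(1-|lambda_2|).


lambda_2 = |1 - p01 - p10| = |1 - 0.7900 - 0.2200| = 0.0100
t_mix ~ log(1/eps)/(1 - |lambda_2|)
= log(100)/(1 - 0.0100) = 4.6052/0.9900
= 4.6517

4.6517


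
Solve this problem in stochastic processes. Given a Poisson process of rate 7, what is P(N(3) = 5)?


P(N(t)=k) = (lambda*t)^k * exp(-lambda*t) / k!
lambda*t = 21
= 21^5 * exp(-21) / 5!
= 4084101 * 7.5826e-10 / 120
= 2.5807e-05

2.5807e-05


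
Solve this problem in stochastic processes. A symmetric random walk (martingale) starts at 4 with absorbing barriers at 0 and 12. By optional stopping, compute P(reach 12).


By optional stopping theorem: E(M at tau) = M(0) = 4
P(hit 12)*12 + P(hit 0)*0 = 4
P(hit 12) = (4 - 0)/(12 - 0) = 1/3 = 0.3333

0.3333


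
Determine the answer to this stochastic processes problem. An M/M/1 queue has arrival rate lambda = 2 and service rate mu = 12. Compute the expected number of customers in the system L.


rho = 2/12 = 0.1667
L = rho/(1-rho)
= 0.1667/0.8333
= 0.2000

0.2000


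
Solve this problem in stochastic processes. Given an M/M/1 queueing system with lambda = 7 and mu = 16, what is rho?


rho = lambda/mu
= 7/16
= 0.4375

0.4375


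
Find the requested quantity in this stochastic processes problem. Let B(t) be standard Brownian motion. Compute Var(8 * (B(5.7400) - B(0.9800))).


Var(alpha*(B(t)-B(s))) = alpha^2 * (t-s)
= 8^2 * (5.7400 - 0.9800)
= 64 * 4.7600
= 304.6400

304.6400


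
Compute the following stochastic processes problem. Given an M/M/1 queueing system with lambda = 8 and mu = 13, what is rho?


rho = lambda/mu
= 8/13
= 0.6154

0.6154


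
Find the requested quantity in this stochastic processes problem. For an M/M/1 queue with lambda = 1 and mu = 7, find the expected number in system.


rho = 1/7 = 0.1429
L = rho/(1-rho)
= 0.1429/0.8571
= 0.1667

0.1667


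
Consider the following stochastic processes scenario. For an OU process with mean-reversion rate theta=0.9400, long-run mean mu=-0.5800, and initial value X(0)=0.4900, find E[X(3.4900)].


E[X(t)] = mu + (X(0) - mu)*exp(-theta*t)
= -0.5800 + (0.4900 - -0.5800)*exp(-0.9400*3.4900)
= -0.5800 + 1.0700 * 0.0376
= -0.5398

-0.5398


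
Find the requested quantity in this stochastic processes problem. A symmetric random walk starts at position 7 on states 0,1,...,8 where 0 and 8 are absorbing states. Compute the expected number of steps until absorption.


For symmetric RW on 0,...,N with absorbing barriers, E(i) = i*(N-i)
E(7) = 7 * 1 = 7

7


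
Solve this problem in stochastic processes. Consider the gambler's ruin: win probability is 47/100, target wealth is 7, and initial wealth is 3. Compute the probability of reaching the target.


Gambler's ruin formula:
r = q/p = 0.5300/0.4700 = 1.1277
P(win) = (1 - r^i)/(1 - r^N)
= (1 - 1.1277^3)/(1 - 1.1277^7)
= 0.3291

0.3291


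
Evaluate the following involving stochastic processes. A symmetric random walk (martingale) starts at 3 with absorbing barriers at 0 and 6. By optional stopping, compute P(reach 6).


By optional stopping theorem: E(M at tau) = M(0) = 3
P(hit 6)*6 + P(hit 0)*0 = 3
P(hit 6) = (3 - 0)/(6 - 0) = 1/2 = 0.5000

0.5000


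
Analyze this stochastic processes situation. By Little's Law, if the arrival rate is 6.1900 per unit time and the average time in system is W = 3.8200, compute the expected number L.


Little's Law: L = lambda * W
= 6.1900 * 3.8200
= 23.6458

23.6458


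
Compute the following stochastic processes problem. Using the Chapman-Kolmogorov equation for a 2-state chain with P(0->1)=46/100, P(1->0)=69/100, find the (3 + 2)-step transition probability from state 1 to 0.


P^5 = P^3 * P^2
Computing via matrix multiplication of the transition matrix.
Entry (1,0) of P^5 = 0.6000

0.6000


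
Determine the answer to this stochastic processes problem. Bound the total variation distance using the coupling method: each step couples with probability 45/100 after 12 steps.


TV distance bound <= (1-delta)^n
= (1 - 0.4500)^12
= 0.5500^12
= 7.6622e-04

7.6622e-04


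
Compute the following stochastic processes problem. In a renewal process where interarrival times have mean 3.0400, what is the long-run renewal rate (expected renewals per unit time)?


Long-run renewal rate = 1/E(X)
= 1/3.0400
= 0.3289

0.3289


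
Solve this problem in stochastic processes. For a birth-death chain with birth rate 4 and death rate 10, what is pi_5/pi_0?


For birth-death process, pi_n/pi_0 = (lambda/mu)^n
= (4/10)^5
= 0.0102

0.0102


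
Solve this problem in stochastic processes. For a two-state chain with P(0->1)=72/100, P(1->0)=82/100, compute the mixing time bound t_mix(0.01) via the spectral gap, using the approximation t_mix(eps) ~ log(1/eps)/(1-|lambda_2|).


lambda_2 = |1 - p01 - p10| = |1 - 0.7200 - 0.8200| = 0.5400
t_mix ~ log(1/eps)/(1 - |lambda_2|)
= log(100)/(1 - 0.5400) = 4.6052/0.4600
= 10.0112

10.0112


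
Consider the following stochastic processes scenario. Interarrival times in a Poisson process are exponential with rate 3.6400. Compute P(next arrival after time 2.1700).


P(X > t) = exp(-lambda * t)
= exp(-3.6400 * 2.1700)
= exp(-7.8988) = 3.7119e-04

3.7119e-04


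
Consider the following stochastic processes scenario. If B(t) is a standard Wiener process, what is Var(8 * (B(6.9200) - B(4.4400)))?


Var(alpha*(B(t)-B(s))) = alpha^2 * (t-s)
= 8^2 * (6.9200 - 4.4400)
= 64 * 2.4800
= 158.7200

158.7200


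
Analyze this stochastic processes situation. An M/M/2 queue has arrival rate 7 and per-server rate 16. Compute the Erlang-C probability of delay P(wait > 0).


a = lambda/mu = 0.4375
rho = a/c = 0.2188
Erlang-C formula applied:
C(c,a) = 0.0785

0.0785


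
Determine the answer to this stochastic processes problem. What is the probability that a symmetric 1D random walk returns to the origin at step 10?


P(S(10) = 0) = C(10,5) / 4^5
= 252 / 1024
= 0.2461

0.2461


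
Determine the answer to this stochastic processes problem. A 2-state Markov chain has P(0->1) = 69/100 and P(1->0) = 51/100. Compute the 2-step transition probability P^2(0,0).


Computing P^2 by matrix multiplication.
P = [[0.3100, 0.6900], [0.5100, 0.4900]]
After raising P to the power 2:
P^2(0,0) = 0.4480

0.4480


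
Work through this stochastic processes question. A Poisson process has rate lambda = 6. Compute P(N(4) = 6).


P(N(t)=k) = (lambda*t)^k * exp(-lambda*t) / k!
lambda*t = 24
= 24^6 * exp(-24) / 6!
= 191102976 * 3.7751e-11 / 720
= 1.0020e-05

1.0020e-05


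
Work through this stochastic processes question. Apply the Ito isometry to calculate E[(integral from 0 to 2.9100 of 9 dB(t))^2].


By Ito isometry: E[(int f dB)^2] = int f^2 dt
= 9^2 * 2.9100
= 81 * 2.9100 = 235.7100

235.7100


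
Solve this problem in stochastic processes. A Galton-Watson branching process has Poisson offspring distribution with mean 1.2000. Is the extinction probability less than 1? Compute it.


Since mu = 1.2000 > 1, extinction prob q < 1.
Solve s = exp(mu*(s-1)) iteratively.
q = 0.6863

0.6863


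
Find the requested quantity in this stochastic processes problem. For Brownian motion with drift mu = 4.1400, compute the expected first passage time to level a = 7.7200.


Expected first passage time = a/mu
= 7.7200/4.1400
= 1.8647

1.8647


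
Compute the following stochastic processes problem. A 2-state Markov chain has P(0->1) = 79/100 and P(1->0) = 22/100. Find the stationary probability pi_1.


Stationary distribution: pi_0 = p10/(p01+p10), pi_1 = p01/(p01+p10)
p01 = 0.7900, p10 = 0.2200
pi_1 = 0.7822

0.7822


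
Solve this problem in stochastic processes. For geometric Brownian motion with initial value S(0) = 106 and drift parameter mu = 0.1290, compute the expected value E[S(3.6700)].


E[S(t)] = S(0) * exp(mu * t)
= 106 * exp(0.1290 * 3.6700)
= 106 * 1.6055
= 170.1821

170.1821


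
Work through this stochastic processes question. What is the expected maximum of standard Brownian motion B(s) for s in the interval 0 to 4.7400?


E(max B(s)) = sqrt(2t/pi)
= sqrt(2*4.7400/pi)
= sqrt(3.0176)
= 1.7371

1.7371


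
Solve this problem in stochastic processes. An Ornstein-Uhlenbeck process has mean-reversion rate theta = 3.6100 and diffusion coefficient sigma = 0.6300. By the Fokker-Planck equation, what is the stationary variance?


Stationary variance = sigma^2 / (2*theta)
= 0.6300^2 / (2*3.6100)
= 0.3969 / 7.2200
= 0.0550

0.0550


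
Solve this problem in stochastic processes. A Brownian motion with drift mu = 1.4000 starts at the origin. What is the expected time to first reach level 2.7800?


Expected first passage time = a/mu
= 2.7800/1.4000
= 1.9857

1.9857


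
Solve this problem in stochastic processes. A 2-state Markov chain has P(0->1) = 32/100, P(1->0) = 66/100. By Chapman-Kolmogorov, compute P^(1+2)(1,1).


P^3 = P^1 * P^2
Computing via matrix multiplication of the transition matrix.
Entry (1,1) of P^3 = 0.3265

0.3265


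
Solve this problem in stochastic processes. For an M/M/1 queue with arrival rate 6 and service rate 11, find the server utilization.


rho = lambda/mu
= 6/11
= 0.5455

0.5455


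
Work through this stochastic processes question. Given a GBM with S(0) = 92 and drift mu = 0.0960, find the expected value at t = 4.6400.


E[S(t)] = S(0) * exp(mu * t)
= 92 * exp(0.0960 * 4.6400)
= 92 * 1.5612
= 143.6283

143.6283


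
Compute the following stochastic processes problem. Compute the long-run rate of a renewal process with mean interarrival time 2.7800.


Long-run renewal rate = 1/E(X)
= 1/2.7800
= 0.3597

0.3597


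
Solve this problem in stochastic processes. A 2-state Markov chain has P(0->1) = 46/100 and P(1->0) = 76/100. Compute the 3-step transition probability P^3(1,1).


Computing P^3 by matrix multiplication.
P = [[0.5400, 0.4600], [0.7600, 0.2400]]
After raising P to the power 3:
P^3(1,1) = 0.3704

0.3704


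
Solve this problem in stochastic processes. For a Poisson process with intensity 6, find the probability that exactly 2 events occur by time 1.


P(N(t)=k) = (lambda*t)^k * exp(-lambda*t) / k!
lambda*t = 6
= 6^2 * exp(-6) / 2!
= 36 * 0.0025 / 2
= 0.0446

0.0446


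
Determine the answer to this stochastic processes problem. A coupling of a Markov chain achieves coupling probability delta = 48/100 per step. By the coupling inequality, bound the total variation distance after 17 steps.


TV distance bound <= (1-delta)^n
= (1 - 0.4800)^17
= 0.5200^17
= 1.4861e-05

1.4861e-05


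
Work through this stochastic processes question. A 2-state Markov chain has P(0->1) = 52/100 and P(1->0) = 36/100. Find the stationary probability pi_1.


Stationary distribution: pi_0 = p10/(p01+p10), pi_1 = p01/(p01+p10)
p01 = 0.5200, p10 = 0.3600
pi_1 = 0.5909

0.5909


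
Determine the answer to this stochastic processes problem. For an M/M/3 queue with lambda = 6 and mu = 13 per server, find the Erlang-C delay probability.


a = lambda/mu = 0.4615
rho = a/c = 0.1538
Erlang-C formula applied:
C(c,a) = 0.0122

0.0122


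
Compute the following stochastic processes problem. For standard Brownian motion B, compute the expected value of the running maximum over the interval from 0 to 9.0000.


E(max B(s)) = sqrt(2t/pi)
= sqrt(2*9.0000/pi)
= sqrt(5.7296)
= 2.3937

2.3937


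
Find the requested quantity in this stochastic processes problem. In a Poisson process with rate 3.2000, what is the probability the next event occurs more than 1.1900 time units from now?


P(X > t) = exp(-lambda * t)
= exp(-3.2000 * 1.1900)
= exp(-3.8080) = 0.0222

0.0222


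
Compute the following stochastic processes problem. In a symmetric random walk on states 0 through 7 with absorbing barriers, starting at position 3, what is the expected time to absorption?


For symmetric RW on 0,...,N with absorbing barriers, E(i) = i*(N-i)
E(3) = 3 * 4 = 12

12


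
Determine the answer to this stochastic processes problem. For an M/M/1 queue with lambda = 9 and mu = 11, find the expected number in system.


rho = 9/11 = 0.8182
L = rho/(1-rho)
= 0.8182/0.1818
= 4.5000

4.5000


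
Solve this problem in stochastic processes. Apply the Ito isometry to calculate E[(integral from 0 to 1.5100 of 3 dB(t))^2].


By Ito isometry: E[(int f dB)^2] = int f^2 dt
= 3^2 * 1.5100
= 9 * 1.5100 = 13.5900

13.5900


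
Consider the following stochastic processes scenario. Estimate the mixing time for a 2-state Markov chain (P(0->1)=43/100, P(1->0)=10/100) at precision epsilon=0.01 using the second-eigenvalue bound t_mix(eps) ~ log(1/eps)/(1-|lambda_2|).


lambda_2 = |1 - p01 - p10| = |1 - 0.4300 - 0.1000| = 0.4700
t_mix ~ log(1/eps)/(1 - |lambda_2|)
= log(100)/(1 - 0.4700) = 4.6052/0.5300
= 8.6890

8.6890


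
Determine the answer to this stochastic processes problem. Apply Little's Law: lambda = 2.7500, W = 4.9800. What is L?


Little's Law: L = lambda * W
= 2.7500 * 4.9800
= 13.6950

13.6950


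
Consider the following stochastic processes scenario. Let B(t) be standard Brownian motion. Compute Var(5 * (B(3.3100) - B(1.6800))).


Var(alpha*(B(t)-B(s))) = alpha^2 * (t-s)
= 5^2 * (3.3100 - 1.6800)
= 25 * 1.6300
= 40.7500

40.7500


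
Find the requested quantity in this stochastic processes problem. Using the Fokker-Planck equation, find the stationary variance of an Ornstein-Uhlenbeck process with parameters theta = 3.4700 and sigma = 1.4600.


Stationary variance = sigma^2 / (2*theta)
= 1.4600^2 / (2*3.4700)
= 2.1316 / 6.9400
= 0.3071

0.3071


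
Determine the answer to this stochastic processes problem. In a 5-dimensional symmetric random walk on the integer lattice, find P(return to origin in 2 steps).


P(return in 2 steps) = P(reverse first step) = 1/(2d)
= 1/10
= 0.1000

0.1000


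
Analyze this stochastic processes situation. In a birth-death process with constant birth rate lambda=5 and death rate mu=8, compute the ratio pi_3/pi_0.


For birth-death process, pi_n/pi_0 = (lambda/mu)^n
= (5/8)^3
= 0.2441

0.2441


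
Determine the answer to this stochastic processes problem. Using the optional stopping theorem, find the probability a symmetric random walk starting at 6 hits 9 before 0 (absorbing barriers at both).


By optional stopping theorem: E(M at tau) = M(0) = 6
P(hit 9)*9 + P(hit 0)*0 = 6
P(hit 9) = (6 - 0)/(9 - 0) = 2/3 = 0.6667

0.6667


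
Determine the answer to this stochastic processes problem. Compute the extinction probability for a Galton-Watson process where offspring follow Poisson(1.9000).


Since mu = 1.9000 > 1, extinction prob q < 1.
Solve s = exp(mu*(s-1)) iteratively.
q = 0.2328

0.2328


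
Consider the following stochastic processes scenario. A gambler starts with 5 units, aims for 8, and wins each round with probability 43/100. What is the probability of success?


Gambler's ruin formula:
r = q/p = 0.5700/0.4300 = 1.3256
P(win) = (1 - r^i)/(1 - r^N)
= (1 - 1.3256^5)/(1 - 1.3256^8)
= 0.3624

0.3624


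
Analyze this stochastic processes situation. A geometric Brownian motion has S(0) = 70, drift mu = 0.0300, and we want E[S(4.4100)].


E[S(t)] = S(0) * exp(mu * t)
= 70 * exp(0.0300 * 4.4100)
= 70 * 1.1415
= 79.9015

79.9015


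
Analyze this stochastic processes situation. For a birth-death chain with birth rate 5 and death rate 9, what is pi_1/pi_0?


For birth-death process, pi_n/pi_0 = (lambda/mu)^n
= (5/9)^1
= 0.5556

0.5556


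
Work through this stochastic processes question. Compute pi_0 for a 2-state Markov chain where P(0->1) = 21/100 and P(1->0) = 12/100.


Stationary distribution: pi_0 = p10/(p01+p10), pi_1 = p01/(p01+p10)
p01 = 0.2100, p10 = 0.1200
pi_0 = 0.3636

0.3636


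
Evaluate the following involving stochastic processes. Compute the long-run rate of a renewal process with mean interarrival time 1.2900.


Long-run renewal rate = 1/E(X)
= 1/1.2900
= 0.7752

0.7752


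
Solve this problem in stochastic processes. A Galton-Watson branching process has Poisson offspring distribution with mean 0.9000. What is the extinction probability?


Since mu = 0.9000 <= 1, extinction probability = 1.

1.0000


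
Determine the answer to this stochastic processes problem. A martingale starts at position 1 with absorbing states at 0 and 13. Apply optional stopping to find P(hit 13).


By optional stopping theorem: E(M at tau) = M(0) = 1
P(hit 13)*13 + P(hit 0)*0 = 1
P(hit 13) = (1 - 0)/(13 - 0) = 1/13 = 0.0769

0.0769


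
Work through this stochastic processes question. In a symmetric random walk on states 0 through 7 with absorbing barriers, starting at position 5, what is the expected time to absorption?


For symmetric RW on 0,...,N with absorbing barriers, E(i) = i*(N-i)
E(5) = 5 * 2 = 10

10


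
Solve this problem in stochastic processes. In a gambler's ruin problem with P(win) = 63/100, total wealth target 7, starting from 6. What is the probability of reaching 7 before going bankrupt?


Gambler's ruin formula:
r = q/p = 0.3700/0.6300 = 0.5873
P(win) = (1 - r^i)/(1 - r^N)
= (1 - 0.5873^6)/(1 - 0.5873^7)
= 0.9826

0.9826


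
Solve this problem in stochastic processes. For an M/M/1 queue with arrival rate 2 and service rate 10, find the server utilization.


rho = lambda/mu
= 2/10
= 0.2000

0.2000


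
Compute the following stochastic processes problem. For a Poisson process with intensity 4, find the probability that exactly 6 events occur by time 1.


P(N(t)=k) = (lambda*t)^k * exp(-lambda*t) / k!
lambda*t = 4
= 4^6 * exp(-4) / 6!
= 4096 * 0.0183 / 720
= 0.1042

0.1042


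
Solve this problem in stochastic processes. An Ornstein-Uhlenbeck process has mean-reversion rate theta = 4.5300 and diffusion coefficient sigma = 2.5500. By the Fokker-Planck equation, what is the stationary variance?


Stationary variance = sigma^2 / (2*theta)
= 2.5500^2 / (2*4.5300)
= 6.5025 / 9.0600
= 0.7177

0.7177


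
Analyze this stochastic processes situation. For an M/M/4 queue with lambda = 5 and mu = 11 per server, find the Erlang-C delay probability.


a = lambda/mu = 0.4545
rho = a/c = 0.1136
Erlang-C formula applied:
C(c,a) = 0.0013

0.0013


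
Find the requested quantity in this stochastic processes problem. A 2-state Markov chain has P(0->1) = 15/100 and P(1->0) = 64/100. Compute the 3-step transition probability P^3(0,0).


Computing P^3 by matrix multiplication.
P = [[0.8500, 0.1500], [0.6400, 0.3600]]
After raising P to the power 3:
P^3(0,0) = 0.8119

0.8119


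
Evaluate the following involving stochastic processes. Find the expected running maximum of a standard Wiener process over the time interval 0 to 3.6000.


E(max B(s)) = sqrt(2t/pi)
= sqrt(2*3.6000/pi)
= sqrt(2.2918)
= 1.5139

1.5139


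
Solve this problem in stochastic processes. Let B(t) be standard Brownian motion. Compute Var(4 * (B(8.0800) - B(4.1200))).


Var(alpha*(B(t)-B(s))) = alpha^2 * (t-s)
= 4^2 * (8.0800 - 4.1200)
= 16 * 3.9600
= 63.3600

63.3600


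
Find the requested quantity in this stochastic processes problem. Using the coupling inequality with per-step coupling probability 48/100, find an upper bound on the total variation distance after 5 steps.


TV distance bound <= (1-delta)^n
= (1 - 0.4800)^5
= 0.5200^5
= 0.0380

0.0380


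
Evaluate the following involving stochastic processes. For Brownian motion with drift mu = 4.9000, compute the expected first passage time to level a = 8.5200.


Expected first passage time = a/mu
= 8.5200/4.9000
= 1.7388

1.7388


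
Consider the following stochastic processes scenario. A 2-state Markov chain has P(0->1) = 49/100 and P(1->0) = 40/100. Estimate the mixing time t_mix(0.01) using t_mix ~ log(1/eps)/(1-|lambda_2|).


lambda_2 = |1 - p01 - p10| = |1 - 0.4900 - 0.4000| = 0.1100
t_mix ~ log(1/eps)/(1 - |lambda_2|)
= log(100)/(1 - 0.1100) = 4.6052/0.8900
= 5.1743

5.1743


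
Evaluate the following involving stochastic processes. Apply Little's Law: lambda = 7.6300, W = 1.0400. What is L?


Little's Law: L = lambda * W
= 7.6300 * 1.0400
= 7.9352

7.9352


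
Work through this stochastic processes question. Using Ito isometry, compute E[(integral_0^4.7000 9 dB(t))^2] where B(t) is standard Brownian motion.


By Ito isometry: E[(int f dB)^2] = int f^2 dt
= 9^2 * 4.7000
= 81 * 4.7000 = 380.7000

380.7000


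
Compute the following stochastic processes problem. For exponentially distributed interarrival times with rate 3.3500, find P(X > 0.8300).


P(X > t) = exp(-lambda * t)
= exp(-3.3500 * 0.8300)
= exp(-2.7805) = 0.0620

0.0620


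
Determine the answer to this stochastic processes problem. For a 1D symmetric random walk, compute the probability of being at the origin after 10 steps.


P(S(10) = 0) = C(10,5) / 4^5
= 252 / 1024
= 0.2461

0.2461


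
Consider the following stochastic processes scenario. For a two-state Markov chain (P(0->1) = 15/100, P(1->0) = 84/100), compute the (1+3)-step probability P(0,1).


P^4 = P^1 * P^3
Computing via matrix multiplication of the transition matrix.
Entry (0,1) of P^4 = 0.1515

0.1515


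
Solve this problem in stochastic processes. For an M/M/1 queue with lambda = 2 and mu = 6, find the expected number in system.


rho = 2/6 = 0.3333
L = rho/(1-rho)
= 0.3333/0.6667
= 0.5000

0.5000


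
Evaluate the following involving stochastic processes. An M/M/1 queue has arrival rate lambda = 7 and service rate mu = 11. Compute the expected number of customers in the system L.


rho = 7/11 = 0.6364
L = rho/(1-rho)
= 0.6364/0.3636
= 1.7500

1.7500


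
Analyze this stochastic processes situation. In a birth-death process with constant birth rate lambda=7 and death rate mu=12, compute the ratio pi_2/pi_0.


For birth-death process, pi_n/pi_0 = (lambda/mu)^n
= (7/12)^2
= 0.3403

0.3403


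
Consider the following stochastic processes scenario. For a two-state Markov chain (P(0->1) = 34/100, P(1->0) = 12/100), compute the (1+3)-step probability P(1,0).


P^4 = P^1 * P^3
Computing via matrix multiplication of the transition matrix.
Entry (1,0) of P^4 = 0.2387

0.2387


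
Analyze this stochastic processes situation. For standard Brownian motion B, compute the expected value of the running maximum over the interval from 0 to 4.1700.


E(max B(s)) = sqrt(2t/pi)
= sqrt(2*4.1700/pi)
= sqrt(2.6547)
= 1.6293

1.6293


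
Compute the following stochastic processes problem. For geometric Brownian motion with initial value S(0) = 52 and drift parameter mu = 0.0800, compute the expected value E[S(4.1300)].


E[S(t)] = S(0) * exp(mu * t)
= 52 * exp(0.0800 * 4.1300)
= 52 * 1.3915
= 72.3593

72.3593


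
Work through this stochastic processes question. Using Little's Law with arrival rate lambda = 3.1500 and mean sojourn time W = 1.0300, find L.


Little's Law: L = lambda * W
= 3.1500 * 1.0300
= 3.2445

3.2445


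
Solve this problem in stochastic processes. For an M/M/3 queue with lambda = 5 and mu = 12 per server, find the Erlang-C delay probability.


a = lambda/mu = 0.4167
rho = a/c = 0.1389
Erlang-C formula applied:
C(c,a) = 0.0092

0.0092


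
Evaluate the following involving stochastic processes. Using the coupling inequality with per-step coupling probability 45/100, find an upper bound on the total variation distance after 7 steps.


TV distance bound <= (1-delta)^n
= (1 - 0.4500)^7
= 0.5500^7
= 0.0152

0.0152


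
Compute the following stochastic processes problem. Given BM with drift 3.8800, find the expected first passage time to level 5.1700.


Expected first passage time = a/mu
= 5.1700/3.8800
= 1.3325

1.3325


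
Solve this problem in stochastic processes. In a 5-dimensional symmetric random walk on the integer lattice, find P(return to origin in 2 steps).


P(return in 2 steps) = P(reverse first step) = 1/(2d)
= 1/10
= 0.1000

0.1000


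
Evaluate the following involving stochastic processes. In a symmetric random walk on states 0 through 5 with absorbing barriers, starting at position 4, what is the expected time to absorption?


For symmetric RW on 0,...,N with absorbing barriers, E(i) = i*(N-i)
E(4) = 4 * 1 = 4

4


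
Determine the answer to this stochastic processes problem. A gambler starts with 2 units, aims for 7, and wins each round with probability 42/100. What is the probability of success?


Gambler's ruin formula:
r = q/p = 0.5800/0.4200 = 1.3810
P(win) = (1 - r^i)/(1 - r^N)
= (1 - 1.3810^2)/(1 - 1.3810^7)
= 0.1057

0.1057


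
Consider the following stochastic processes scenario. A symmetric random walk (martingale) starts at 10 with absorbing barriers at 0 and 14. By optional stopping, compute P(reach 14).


By optional stopping theorem: E(M at tau) = M(0) = 10
P(hit 14)*14 + P(hit 0)*0 = 10
P(hit 14) = (10 - 0)/(14 - 0) = 5/7 = 0.7143

0.7143


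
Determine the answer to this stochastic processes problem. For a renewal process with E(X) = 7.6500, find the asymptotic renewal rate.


Long-run renewal rate = 1/E(X)
= 1/7.6500
= 0.1307

0.1307


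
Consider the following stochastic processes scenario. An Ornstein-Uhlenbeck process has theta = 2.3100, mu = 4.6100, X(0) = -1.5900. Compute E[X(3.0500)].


E[X(t)] = mu + (X(0) - mu)*exp(-theta*t)
= 4.6100 + (-1.5900 - 4.6100)*exp(-2.3100*3.0500)
= 4.6100 + -6.2000 * 8.7132e-04
= 4.6046

4.6046


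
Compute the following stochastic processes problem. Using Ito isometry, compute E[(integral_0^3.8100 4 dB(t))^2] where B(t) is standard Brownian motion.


By Ito isometry: E[(int f dB)^2] = int f^2 dt
= 4^2 * 3.8100
= 16 * 3.8100 = 60.9600

60.9600


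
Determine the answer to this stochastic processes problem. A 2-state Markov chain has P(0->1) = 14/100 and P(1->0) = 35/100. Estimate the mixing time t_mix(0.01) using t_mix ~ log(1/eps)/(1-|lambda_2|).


lambda_2 = |1 - p01 - p10| = |1 - 0.1400 - 0.3500| = 0.5100
t_mix ~ log(1/eps)/(1 - |lambda_2|)
= log(100)/(1 - 0.5100) = 4.6052/0.4900
= 9.3983

9.3983


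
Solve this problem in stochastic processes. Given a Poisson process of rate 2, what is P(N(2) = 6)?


P(N(t)=k) = (lambda*t)^k * exp(-lambda*t) / k!
lambda*t = 4
= 4^6 * exp(-4) / 6!
= 4096 * 0.0183 / 720
= 0.1042

0.1042


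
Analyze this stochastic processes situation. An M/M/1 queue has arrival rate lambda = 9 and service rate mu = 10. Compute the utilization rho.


rho = lambda/mu
= 9/10
= 0.9000

0.9000


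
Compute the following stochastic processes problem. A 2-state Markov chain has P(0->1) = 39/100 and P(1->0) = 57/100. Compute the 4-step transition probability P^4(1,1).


Computing P^4 by matrix multiplication.
P = [[0.6100, 0.3900], [0.5700, 0.4300]]
After raising P to the power 4:
P^4(1,1) = 0.4063

0.4063


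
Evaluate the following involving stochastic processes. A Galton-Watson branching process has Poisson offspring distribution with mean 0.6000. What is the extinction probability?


Since mu = 0.6000 <= 1, extinction probability = 1.

1.0000


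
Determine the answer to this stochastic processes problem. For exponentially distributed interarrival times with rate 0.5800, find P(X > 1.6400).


P(X > t) = exp(-lambda * t)
= exp(-0.5800 * 1.6400)
= exp(-0.9512) = 0.3863

0.3863


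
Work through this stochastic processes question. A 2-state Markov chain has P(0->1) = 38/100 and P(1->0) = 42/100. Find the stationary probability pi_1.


Stationary distribution: pi_0 = p10/(p01+p10), pi_1 = p01/(p01+p10)
p01 = 0.3800, p10 = 0.4200
pi_1 = 0.4750

0.4750


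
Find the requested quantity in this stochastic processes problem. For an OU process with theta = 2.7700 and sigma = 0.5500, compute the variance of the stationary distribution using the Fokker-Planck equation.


Stationary variance = sigma^2 / (2*theta)
= 0.5500^2 / (2*2.7700)
= 0.3025 / 5.5400
= 0.0546

0.0546
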